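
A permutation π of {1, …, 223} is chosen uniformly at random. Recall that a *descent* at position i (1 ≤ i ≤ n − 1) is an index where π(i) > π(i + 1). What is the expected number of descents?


Write X = Σ X_I over i = 1, …, 222, with X_I the indicator of one descent.
There are 222 indicators.
For each fixed i, the pair (π(i), π(i+1)) is a uniformly random ordered pair of distinct values from {1, …, 223}; by symmetry P[π(i) > π(i+1)] = 1/2.
By linearity: E[X] = 222 · (1/2) = (223 − 1) · (1/2) = 111 ≈ 111.000000.

E[X] = 111 = 111.000000.


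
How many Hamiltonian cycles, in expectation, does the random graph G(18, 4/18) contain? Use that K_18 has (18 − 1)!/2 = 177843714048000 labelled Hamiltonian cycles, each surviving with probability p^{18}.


K_18 has (18 − 1)!/2 = 177843714048000 labelled Hamiltonian cycles.
For each such Hamiltonian cycle H, let X_H = 1 if all 18 edges of H are present in G. Then P[X_H = 1] = p^{18} = (2/9)^{18} = 262144/150094635296999121.
Summing the indicators: E[X] = Σ_H E[X_H] = 177843714048000 · p^{18} = 177843714048000 · 262144/150094635296999121 = 63951526166528000/205891132094649.
Numerically: E[X] ≈ 311.

E[X] = 177843714048000 · (2/9)^{18} = 63951526166528000/205891132094649 ≈ 311.


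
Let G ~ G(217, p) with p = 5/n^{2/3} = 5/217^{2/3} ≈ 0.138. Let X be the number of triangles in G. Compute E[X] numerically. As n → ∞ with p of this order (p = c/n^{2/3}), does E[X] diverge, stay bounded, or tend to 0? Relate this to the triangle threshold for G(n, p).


Number of potential triangles: C(217, 3) = 1679580.
Each occurs with probability p³ ≈ (0.138)³ ≈ 2.65455e-03.
By linearity: E[X] = C(217, 3)·p³ ≈ 1679580 · 2.65455e-03 ≈ 4458.525.
Since α = 2/3 < 1, p = c/n^{2/3} ≫ 1/n is above the triangle threshold p ~ 1/n. Asymptotically E[X] ~ (c³/6)·n^{3(1−α)} = (5³/6)·n^{1} → ∞; triangles are abundant w.h.p.

E[X] ≈ 4458.525; in regime p = Θ(1/n^{2/3}) E[X] diverges (above the triangle threshold p ~ 1/n).


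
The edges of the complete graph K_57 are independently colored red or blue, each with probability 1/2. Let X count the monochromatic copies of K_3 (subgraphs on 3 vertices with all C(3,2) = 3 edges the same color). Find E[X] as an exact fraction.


Let X = Σ_S X_S over the C(57, 3) = 29260 subsets S of size 3, where X_S = 1 if the K_3 on S is monochromatic.
For a fixed S, the K_3 on S has C(3, 2) = 3 edges. P[all 3 edges red] = (1/2)^3, and likewise for blue, so P[monochromatic] = 2·(1/2)^3 = 2^{1 − 3} = 1/4.
Summing: E[X] = C(57, 3) · 2^{1 − 3} = 29260 · 1/4 = 7315.
Numerically: E[X] ≈ 7315.000000.

E[X] = C(57,3)·2^(1−C(3,2)) = 7315 ≈ 7315.000000.


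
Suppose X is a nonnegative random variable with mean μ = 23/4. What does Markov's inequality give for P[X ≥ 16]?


μ = E[X] = 23/4, a = 16.
Markov: P[X ≥ 16] ≤ μ/a = (23/4)/16 = 23/64.
Numerically: ≈ 0.359375.
(Since a = 16 > μ = 5.750000, the bound 23/64 is < 1 and informative.)

P[X ≥ 16] ≤ 23/64 ≈ 0.359375.


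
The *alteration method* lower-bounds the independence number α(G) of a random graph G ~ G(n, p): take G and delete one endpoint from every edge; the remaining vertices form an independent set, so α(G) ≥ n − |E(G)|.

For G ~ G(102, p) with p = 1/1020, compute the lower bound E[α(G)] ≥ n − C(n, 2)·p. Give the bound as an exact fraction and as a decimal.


E[|E(G)|] = C(102, 2)·p = 5151 · (1/1020) = 101/20.
E[α(G)] ≥ n − E[|E(G)|] = 102 − 101/20 = 1939/20.
Numerically: ≈ 96.950.
(This is only a lower bound; the true E[α(G)] may be larger.)

E[α(G)] ≥ 1939/20 ≈ 96.950.


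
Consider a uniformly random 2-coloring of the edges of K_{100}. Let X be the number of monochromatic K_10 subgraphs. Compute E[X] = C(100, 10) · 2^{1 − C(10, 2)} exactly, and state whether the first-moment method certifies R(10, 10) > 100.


E[X] = C(100, 10) · 2^{1 − 45} = 17310309456440 · 2^{−44} = 17310309456440/17592186044416.
As a reduced fraction: E[X] = 2163788682055/2199023255552 ≈ 0.98398.
Is E[X] < 1? YES.
Since E[X] < 1, there exists a 2-coloring of K_{100} with no monochromatic K_10; hence R(10, 10) > 100.

E[X] = 2163788682055/2199023255552 ≈ 0.98398; E[X] < 1, so R(10, 10) > 100.


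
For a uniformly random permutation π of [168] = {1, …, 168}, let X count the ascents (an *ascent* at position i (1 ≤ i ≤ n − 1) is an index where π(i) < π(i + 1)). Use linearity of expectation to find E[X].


Write X = Σ X_I over i = 1, …, 167, with X_I the indicator of one ascent.
There are 167 indicators.
For each fixed i, the pair (π(i), π(i+1)) is a uniformly random ordered pair of distinct values from {1, …, 168}; by symmetry P[π(i) < π(i+1)] = 1/2.
By linearity: E[X] = 167 · (1/2) = (168 − 1) · (1/2) = 167/2 ≈ 83.5000.

E[X] = 167/2 = 83.5000.


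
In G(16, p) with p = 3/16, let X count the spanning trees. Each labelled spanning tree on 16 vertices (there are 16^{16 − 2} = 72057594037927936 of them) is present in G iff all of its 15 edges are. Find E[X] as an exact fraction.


K_16 has 16^{16 − 2} = 72057594037927936 labelled spanning trees.
For each such spanning tree H, let X_H = 1 if all 15 edges of H are present in G. Then P[X_H = 1] = p^{15} = (3/16)^{15} = 14348907/1152921504606846976.
Summing the indicators: E[X] = Σ_H E[X_H] = 72057594037927936 · p^{15} = 72057594037927936 · 14348907/1152921504606846976 = 14348907/16.
Numerically: E[X] ≈ 896807.

E[X] = 72057594037927936 · (3/16)^{15} = 14348907/16 ≈ 896807.


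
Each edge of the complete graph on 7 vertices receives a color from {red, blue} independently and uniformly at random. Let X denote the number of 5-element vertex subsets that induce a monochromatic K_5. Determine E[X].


Let X = Σ_S X_S over the C(7, 5) = 21 subsets S of size 5, where X_S = 1 if the K_5 on S is monochromatic.
For a fixed S, the K_5 on S has C(5, 2) = 10 edges. P[all 10 edges red] = (1/2)^10, and likewise for blue, so P[monochromatic] = 2·(1/2)^10 = 2^{1 − 10} = 1/512.
By linearity of expectation: E[X] = C(7, 5) · 2^{1 − 10} = 21 · 1/512 = 21/512.
Numerically: E[X] ≈ 0.041016.

E[X] = C(7,5)·2^(1−C(5,2)) = 21/512 ≈ 0.041016.


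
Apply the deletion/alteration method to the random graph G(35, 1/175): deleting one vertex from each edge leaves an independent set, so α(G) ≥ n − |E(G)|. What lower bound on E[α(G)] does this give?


E[|E(G)|] = C(35, 2)·p = 595 · (1/175) = 17/5.
E[α(G)] ≥ n − E[|E(G)|] = 35 − 17/5 = 158/5.
Numerically: ≈ 31.600000.
(This is only a lower bound; the true E[α(G)] may be larger.)

E[α(G)] ≥ 158/5 ≈ 31.600000.


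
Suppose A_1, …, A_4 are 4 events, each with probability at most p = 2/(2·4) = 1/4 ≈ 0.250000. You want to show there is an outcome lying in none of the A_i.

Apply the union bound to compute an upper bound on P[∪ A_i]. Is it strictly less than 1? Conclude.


Union bound: P[∪_{i=1}^{4} A_i] ≤ Σ_i P[A_i] ≤ 4·p = 4·(1/4) = 1.
Numerically: 1 ≈ 1.000000.
Is 1 < 1? NO.
Since the bound 1 is ≥ 1, the union bound is uninformative here; it does NOT by itself certify existence.

4·p = 1 ≈ 1.000000; existence NOT certified by the union bound.


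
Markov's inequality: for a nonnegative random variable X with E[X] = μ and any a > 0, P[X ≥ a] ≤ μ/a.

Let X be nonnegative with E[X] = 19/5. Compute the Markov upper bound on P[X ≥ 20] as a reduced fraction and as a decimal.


μ = E[X] = 19/5, a = 20.
Markov: P[X ≥ 20] ≤ μ/a = (19/5)/20 = 19/100.
Numerically: ≈ 0.190.
(Since a = 20 > μ = 3.800, the bound 19/100 is < 1 and informative.)

P[X ≥ 20] ≤ 19/100 ≈ 0.190.


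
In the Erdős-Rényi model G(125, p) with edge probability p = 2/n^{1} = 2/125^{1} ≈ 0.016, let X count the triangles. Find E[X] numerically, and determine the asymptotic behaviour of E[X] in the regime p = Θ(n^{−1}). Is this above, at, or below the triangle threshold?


Number of potential triangles: C(125, 3) = 317750.
Each occurs with probability p³ ≈ (0.016)³ ≈ 4.09600e-06.
By linearity: E[X] = C(125, 3)·p³ ≈ 317750 · 4.09600e-06 ≈ 1.302.
Here α = 1, so p = 2/n is exactly at the triangle threshold p ~ 1/n. Asymptotically E[X] → c³/6 = 2³/6 = 4/3 ≈ 1.333, a bounded constant. In this regime the triangle count is asymptotically Poisson(c³/6).

E[X] ≈ 1.302; in regime p = Θ(1/n^{1}) E[X] stays bounded (at the triangle threshold p ~ 1/n).


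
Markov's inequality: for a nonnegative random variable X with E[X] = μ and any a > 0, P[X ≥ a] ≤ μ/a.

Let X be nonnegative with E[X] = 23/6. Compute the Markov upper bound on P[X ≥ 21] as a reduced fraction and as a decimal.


μ = E[X] = 23/6, a = 21.
Markov: P[X ≥ 21] ≤ μ/a = (23/6)/21 = 23/126.
Numerically: ≈ 0.182540.
(Since a = 21 > μ = 3.833333, the bound 23/126 is < 1 and informative.)

P[X ≥ 21] ≤ 23/126 ≈ 0.182540.


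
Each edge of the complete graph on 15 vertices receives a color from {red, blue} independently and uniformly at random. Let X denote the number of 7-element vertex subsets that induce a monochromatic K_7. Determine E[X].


Let X = Σ_S X_S over the C(15, 7) = 6435 subsets S of size 7, where X_S = 1 if the K_7 on S is monochromatic.
For a fixed S, the K_7 on S has C(7, 2) = 21 edges. P[all 21 edges red] = (1/2)^21, and likewise for blue, so P[monochromatic] = 2·(1/2)^21 = 2^{1 − 21} = 1/1048576.
By linearity of expectation: E[X] = C(15, 7) · 2^{1 − 21} = 6435 · 1/1048576 = 6435/1048576.
Numerically: E[X] ≈ 0.006137.

E[X] = C(15,7)·2^(1−C(7,2)) = 6435/1048576 ≈ 0.006137.


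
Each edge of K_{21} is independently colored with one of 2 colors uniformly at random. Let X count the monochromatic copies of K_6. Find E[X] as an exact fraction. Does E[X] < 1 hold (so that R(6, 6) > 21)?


E[X] = C(21, 6) · 2^{1 − 15} = 54264 · 2^{−14} = 54264/16384.
As a reduced fraction: E[X] = 6783/2048 ≈ 3.312.
Is E[X] < 1? NO.
Since E[X] ≥ 1, the first-moment bound is inconclusive at n = 21; it does NOT by itself certify R(6, 6) > 21.

E[X] = 6783/2048 ≈ 3.312; E[X] ≥ 1; first-moment method inconclusive here.


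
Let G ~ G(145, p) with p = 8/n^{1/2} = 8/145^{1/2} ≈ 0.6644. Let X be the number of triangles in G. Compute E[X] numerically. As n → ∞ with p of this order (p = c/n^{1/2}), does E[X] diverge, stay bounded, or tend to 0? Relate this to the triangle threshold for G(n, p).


Number of potential triangles: C(145, 3) = 497640.
Each occurs with probability p³ ≈ (0.6644)³ ≈ 2.932365e-01.
By linearity: E[X] = C(145, 3)·p³ ≈ 497640 · 2.932365e-01 ≈ 145926.1885.
Since α = 1/2 < 1, p = c/n^{1/2} ≫ 1/n is above the triangle threshold p ~ 1/n. Asymptotically E[X] ~ (c³/6)·n^{3(1−α)} = (8³/6)·n^{1.5} → ∞; triangles are abundant w.h.p.

E[X] ≈ 145926.1885; in regime p = Θ(1/n^{1/2}) E[X] diverges (above the triangle threshold p ~ 1/n).


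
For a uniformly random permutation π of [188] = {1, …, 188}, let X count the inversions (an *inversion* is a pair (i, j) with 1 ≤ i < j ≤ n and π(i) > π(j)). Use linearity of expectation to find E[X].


Write X = Σ X_I over the C(188, 2) = 17578 pairs i < j, with X_I the indicator of one inversion.
There are 17578 indicators.
For each fixed pair i < j, the values π(i) and π(j) are two distinct elements of {1, …, 188} in uniformly random order; by symmetry P[π(i) > π(j)] = 1/2.
By linearity: E[X] = 17578 · (1/2) = C(188, 2) · (1/2) = 17578/2 = 8789 ≈ 8789.000000.

E[X] = 8789 = 8789.000000.


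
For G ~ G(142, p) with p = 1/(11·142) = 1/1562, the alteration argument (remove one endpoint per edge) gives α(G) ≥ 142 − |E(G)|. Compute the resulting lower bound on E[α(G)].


E[|E(G)|] = C(142, 2)·p = 10011 · (1/1562) = 141/22.
E[α(G)] ≥ n − E[|E(G)|] = 142 − 141/22 = 2983/22.
Numerically: ≈ 135.591.
(This is only a lower bound; the true E[α(G)] may be larger.)

E[α(G)] ≥ 2983/22 ≈ 135.591.


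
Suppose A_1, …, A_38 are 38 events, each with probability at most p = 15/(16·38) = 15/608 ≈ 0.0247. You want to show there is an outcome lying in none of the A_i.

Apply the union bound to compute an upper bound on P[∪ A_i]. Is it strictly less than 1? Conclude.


Union bound: P[∪_{i=1}^{38} A_i] ≤ Σ_i P[A_i] ≤ 38·p = 38·(15/608) = 15/16.
Numerically: 15/16 ≈ 0.9375.
Is 15/16 < 1? YES.
Since P[∪ A_i] ≤ 15/16 < 1, the complement has P[∩ A_i^c] ≥ 1 − 15/16 = 1/16 > 0, so some outcome avoids every A_i.

38·p = 15/16 ≈ 0.9375; existence CERTIFIED by the union bound.


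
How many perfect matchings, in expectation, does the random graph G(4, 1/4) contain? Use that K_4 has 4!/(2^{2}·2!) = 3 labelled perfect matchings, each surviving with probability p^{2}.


K_4 has 4!/(2^{2}·2!) = 3 labelled perfect matchings.
For each such perfect matching H, let X_H = 1 if all 2 edges of H are present in G. Then P[X_H = 1] = p^{2} = (1/4)^{2} = 1/16.
By linearity: E[X] = Σ_H E[X_H] = 3 · p^{2} = 3 · 1/16 = 3/16.
Numerically: E[X] ≈ 0.1875.

E[X] = 3 · (1/4)^{2} = 3/16 ≈ 0.1875.


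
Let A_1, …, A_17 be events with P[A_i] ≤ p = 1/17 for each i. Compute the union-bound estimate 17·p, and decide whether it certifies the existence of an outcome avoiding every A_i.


Union bound: P[∪_{i=1}^{17} A_i] ≤ Σ_i P[A_i] ≤ 17·p = 17·(1/17) = 1.
Numerically: 1 ≈ 1.000000.
Is 1 < 1? NO.
Since the bound 1 is ≥ 1, the union bound is uninformative here; it does NOT by itself certify existence.

17·p = 1 ≈ 1.000000; existence NOT certified by the union bound.


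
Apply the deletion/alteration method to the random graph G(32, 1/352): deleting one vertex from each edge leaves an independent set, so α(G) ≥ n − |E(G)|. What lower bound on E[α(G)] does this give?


E[|E(G)|] = C(32, 2)·p = 496 · (1/352) = 31/22.
E[α(G)] ≥ n − E[|E(G)|] = 32 − 31/22 = 673/22.
Numerically: ≈ 30.590909.
(This is only a lower bound; the true E[α(G)] may be larger.)

E[α(G)] ≥ 673/22 ≈ 30.590909.


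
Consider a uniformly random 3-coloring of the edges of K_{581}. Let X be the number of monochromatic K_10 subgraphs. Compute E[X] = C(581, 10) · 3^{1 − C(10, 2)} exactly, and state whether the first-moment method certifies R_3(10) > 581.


E[X] = C(581, 10) · 3^{1 − 45} = 1117316416086113363120 · 3^{−44} = 1117316416086113363120/984770902183611232881.
As a reduced fraction: E[X] = 1117316416086113363120/984770902183611232881 ≈ 1.1346.
Is E[X] < 1? NO.
Since E[X] ≥ 1, the first-moment bound is inconclusive at n = 581; it does NOT by itself certify R_3(10) > 581.

E[X] = 1117316416086113363120/984770902183611232881 ≈ 1.1346; E[X] ≥ 1; first-moment method inconclusive here.


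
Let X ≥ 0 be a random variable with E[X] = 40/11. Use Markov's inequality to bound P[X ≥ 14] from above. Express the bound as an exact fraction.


μ = E[X] = 40/11, a = 14.
Markov: P[X ≥ 14] ≤ μ/a = (40/11)/14 = 20/77.
Numerically: ≈ 0.2597.
(Since a = 14 > μ = 3.6364, the bound 20/77 is < 1 and informative.)

P[X ≥ 14] ≤ 20/77 ≈ 0.2597.


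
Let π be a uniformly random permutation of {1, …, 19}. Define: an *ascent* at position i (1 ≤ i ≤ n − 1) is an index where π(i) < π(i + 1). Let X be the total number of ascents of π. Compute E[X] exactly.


Write X = Σ X_I over i = 1, …, 18, with X_I the indicator of one ascent.
There are 18 indicators.
For each fixed i, the pair (π(i), π(i+1)) is a uniformly random ordered pair of distinct values from {1, …, 19}; by symmetry P[π(i) < π(i+1)] = 1/2.
By linearity: E[X] = 18 · (1/2) = (19 − 1) · (1/2) = 9 ≈ 9.000000.

E[X] = 9 = 9.000000.


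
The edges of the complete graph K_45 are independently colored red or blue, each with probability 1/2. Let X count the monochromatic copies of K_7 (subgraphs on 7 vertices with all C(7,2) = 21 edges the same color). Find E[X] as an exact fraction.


Let X = Σ_S X_S over the C(45, 7) = 45379620 subsets S of size 7, where X_S = 1 if the K_7 on S is monochromatic.
For a fixed S, the K_7 on S has C(7, 2) = 21 edges. P[all 21 edges red] = (1/2)^21, and likewise for blue, so P[monochromatic] = 2·(1/2)^21 = 2^{1 − 21} = 1/1048576.
Summing: E[X] = C(45, 7) · 2^{1 − 21} = 45379620 · 1/1048576 = 11344905/262144.
Numerically: E[X] ≈ 43.27738.

E[X] = C(45,7)·2^(1−C(7,2)) = 11344905/262144 ≈ 43.27738.


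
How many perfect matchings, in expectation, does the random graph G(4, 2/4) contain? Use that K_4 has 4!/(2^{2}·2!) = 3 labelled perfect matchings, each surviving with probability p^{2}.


K_4 has 4!/(2^{2}·2!) = 3 labelled perfect matchings.
For each such perfect matching H, let X_H = 1 if all 2 edges of H are present in G. Then P[X_H = 1] = p^{2} = (1/2)^{2} = 1/4.
By linearity: E[X] = Σ_H E[X_H] = 3 · p^{2} = 3 · 1/4 = 3/4.
Numerically: E[X] ≈ 0.75.

E[X] = 3 · (1/2)^{2} = 3/4 ≈ 0.75.


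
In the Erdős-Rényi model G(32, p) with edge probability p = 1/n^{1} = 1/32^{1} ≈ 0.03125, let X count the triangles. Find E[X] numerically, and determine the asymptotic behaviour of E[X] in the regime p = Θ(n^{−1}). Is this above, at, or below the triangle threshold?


Number of potential triangles: C(32, 3) = 4960.
Each occurs with probability p³ ≈ (0.03125)³ ≈ 3.0517578e-05.
By linearity: E[X] = C(32, 3)·p³ ≈ 4960 · 3.0517578e-05 ≈ 0.15137.
Here α = 1, so p = 1/n is exactly at the triangle threshold p ~ 1/n. Asymptotically E[X] → c³/6 = 1³/6 = 1/6 ≈ 0.16667, a bounded constant. In this regime the triangle count is asymptotically Poisson(c³/6).

E[X] ≈ 0.15137; in regime p = Θ(1/n^{1}) E[X] stays bounded (at the triangle threshold p ~ 1/n).


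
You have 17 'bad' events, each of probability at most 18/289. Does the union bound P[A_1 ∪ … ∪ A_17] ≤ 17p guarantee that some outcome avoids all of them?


Union bound: P[∪_{i=1}^{17} A_i] ≤ Σ_i P[A_i] ≤ 17·p = 17·(18/289) = 18/17.
Numerically: 18/17 ≈ 1.059.
Is 18/17 < 1? NO.
Since the bound 18/17 is ≥ 1, the union bound is uninformative here; it does NOT by itself certify existence.

17·p = 18/17 ≈ 1.059; existence NOT certified by the union bound.


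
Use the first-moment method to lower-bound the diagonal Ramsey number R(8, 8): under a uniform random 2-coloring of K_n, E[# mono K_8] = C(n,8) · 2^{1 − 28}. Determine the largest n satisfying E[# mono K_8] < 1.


We need C(n, 8) · 2^{1 − 28} < 1, i.e. C(n, 8) < 2^{28 − 1} = 134217728.
Check values of n near the boundary:
  n = 38: C(38, 8) = 48903492; 48903492 < 134217728? YES
  n = 39: C(39, 8) = 61523748; 61523748 < 134217728? YES
  n = 40: C(40, 8) = 76904685; 76904685 < 134217728? YES
  n = 41: C(41, 8) = 95548245; 95548245 < 134217728? YES
  n = 42: C(42, 8) = 118030185; 118030185 < 134217728? YES
  n = 43: C(43, 8) = 145008513; 145008513 < 134217728? NO
  n = 44: C(44, 8) = 177232627; 177232627 < 134217728? NO
  n = 45: C(45, 8) = 215553195; 215553195 < 134217728? NO
The largest n with C(n, 8) < 134217728 is n = 42 (where E[X] = 118030185/134217728 ≈ 0.879393). Hence R(8, 8) > 42, i.e. R(8, 8) ≥ 43.

Largest n = 42; hence R(8, 8) > 42.


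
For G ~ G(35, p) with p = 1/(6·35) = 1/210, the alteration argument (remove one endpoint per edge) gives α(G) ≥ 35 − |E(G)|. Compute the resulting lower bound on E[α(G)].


E[|E(G)|] = C(35, 2)·p = 595 · (1/210) = 17/6.
E[α(G)] ≥ n − E[|E(G)|] = 35 − 17/6 = 193/6.
Numerically: ≈ 32.1667.
(This is only a lower bound; the true E[α(G)] may be larger.)

E[α(G)] ≥ 193/6 ≈ 32.1667.


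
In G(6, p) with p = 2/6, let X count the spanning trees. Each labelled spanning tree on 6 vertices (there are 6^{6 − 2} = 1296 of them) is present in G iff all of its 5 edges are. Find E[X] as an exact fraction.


K_6 has 6^{6 − 2} = 1296 labelled spanning trees.
For each such spanning tree H, let X_H = 1 if all 5 edges of H are present in G. Then P[X_H = 1] = p^{5} = (1/3)^{5} = 1/243.
Summing the indicators: E[X] = Σ_H E[X_H] = 1296 · p^{5} = 1296 · 1/243 = 16/3.
Numerically: E[X] ≈ 5.3333.

E[X] = 1296 · (1/3)^{5} = 16/3 ≈ 5.3333.


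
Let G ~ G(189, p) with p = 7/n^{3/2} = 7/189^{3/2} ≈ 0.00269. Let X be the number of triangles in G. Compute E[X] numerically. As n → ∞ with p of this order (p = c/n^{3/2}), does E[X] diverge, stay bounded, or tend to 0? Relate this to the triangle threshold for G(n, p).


Number of potential triangles: C(189, 3) = 1107414.
Each occurs with probability p³ ≈ (0.00269)³ ≈ 1.95531e-08.
By linearity: E[X] = C(189, 3)·p³ ≈ 1107414 · 1.95531e-08 ≈ 0.022.
Since α = 3/2 > 1, p = c/n^{3/2} = o(1/n) is below the triangle threshold p ~ 1/n. Asymptotically E[X] ~ (c³/6)·n^{3(1−α)} = (7³/6)·n^{-1.5} → 0, so by Markov's inequality G has no triangles w.h.p.

E[X] ≈ 0.022; in regime p = Θ(1/n^{3/2}) E[X] tends to 0 (below the triangle threshold p ~ 1/n).


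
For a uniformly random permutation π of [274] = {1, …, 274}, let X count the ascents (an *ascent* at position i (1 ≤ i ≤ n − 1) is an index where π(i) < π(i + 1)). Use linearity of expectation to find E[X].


Write X = Σ X_I over i = 1, …, 273, with X_I the indicator of one ascent.
There are 273 indicators.
For each fixed i, the pair (π(i), π(i+1)) is a uniformly random ordered pair of distinct values from {1, …, 274}; by symmetry P[π(i) < π(i+1)] = 1/2.
By linearity: E[X] = 273 · (1/2) = (274 − 1) · (1/2) = 273/2 ≈ 136.500.

E[X] = 273/2 = 136.500.


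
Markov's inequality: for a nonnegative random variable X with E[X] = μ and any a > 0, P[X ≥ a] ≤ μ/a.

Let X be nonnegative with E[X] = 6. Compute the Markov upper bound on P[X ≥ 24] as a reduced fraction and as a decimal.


μ = E[X] = 6, a = 24.
Markov: P[X ≥ 24] ≤ μ/a = (6)/24 = 1/4.
Numerically: ≈ 0.250000.
(Since a = 24 > μ = 6.000000, the bound 1/4 is < 1 and informative.)

P[X ≥ 24] ≤ 1/4 ≈ 0.250000.


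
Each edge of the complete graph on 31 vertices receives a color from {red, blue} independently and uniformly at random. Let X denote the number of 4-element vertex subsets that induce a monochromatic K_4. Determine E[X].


Let X = Σ_S X_S over the C(31, 4) = 31465 subsets S of size 4, where X_S = 1 if the K_4 on S is monochromatic.
For a fixed S, the K_4 on S has C(4, 2) = 6 edges. P[all 6 edges red] = (1/2)^6, and likewise for blue, so P[monochromatic] = 2·(1/2)^6 = 2^{1 − 6} = 1/32.
By linearity of expectation: E[X] = C(31, 4) · 2^{1 − 6} = 31465 · 1/32 = 31465/32.
Numerically: E[X] ≈ 983.2812.

E[X] = C(31,4)·2^(1−C(4,2)) = 31465/32 ≈ 983.2812.


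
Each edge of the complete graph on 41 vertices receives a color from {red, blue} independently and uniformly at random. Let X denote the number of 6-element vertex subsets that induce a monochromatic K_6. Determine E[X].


Let X = Σ_S X_S over the C(41, 6) = 4496388 subsets S of size 6, where X_S = 1 if the K_6 on S is monochromatic.
For a fixed S, the K_6 on S has C(6, 2) = 15 edges. P[all 15 edges red] = (1/2)^15, and likewise for blue, so P[monochromatic] = 2·(1/2)^15 = 2^{1 − 15} = 1/16384.
By linearity of expectation: E[X] = C(41, 6) · 2^{1 − 15} = 4496388 · 1/16384 = 1124097/4096.
Numerically: E[X] ≈ 274.437744.

E[X] = C(41,6)·2^(1−C(6,2)) = 1124097/4096 ≈ 274.437744.


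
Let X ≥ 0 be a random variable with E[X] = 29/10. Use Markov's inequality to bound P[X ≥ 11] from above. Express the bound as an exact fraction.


μ = E[X] = 29/10, a = 11.
Markov: P[X ≥ 11] ≤ μ/a = (29/10)/11 = 29/110.
Numerically: ≈ 0.26364.
(Since a = 11 > μ = 2.90000, the bound 29/110 is < 1 and informative.)

P[X ≥ 11] ≤ 29/110 ≈ 0.26364.


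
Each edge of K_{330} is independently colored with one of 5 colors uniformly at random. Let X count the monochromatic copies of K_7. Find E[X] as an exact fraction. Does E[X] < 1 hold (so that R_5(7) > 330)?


E[X] = C(330, 7) · 5^{1 − 21} = 79313455049400 · 5^{−20} = 79313455049400/95367431640625.
As a reduced fraction: E[X] = 3172538201976/3814697265625 ≈ 0.83166.
Is E[X] < 1? YES.
Since E[X] < 1, there exists a 5-coloring of K_{330} with no monochromatic K_7; hence R_5(7) > 330.

E[X] = 3172538201976/3814697265625 ≈ 0.83166; E[X] < 1, so R_5(7) > 330.


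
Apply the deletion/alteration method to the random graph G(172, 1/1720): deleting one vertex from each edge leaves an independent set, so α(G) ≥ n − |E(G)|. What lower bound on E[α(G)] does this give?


E[|E(G)|] = C(172, 2)·p = 14706 · (1/1720) = 171/20.
E[α(G)] ≥ n − E[|E(G)|] = 172 − 171/20 = 3269/20.
Numerically: ≈ 163.45000.
(This is only a lower bound; the true E[α(G)] may be larger.)

E[α(G)] ≥ 3269/20 ≈ 163.45000.


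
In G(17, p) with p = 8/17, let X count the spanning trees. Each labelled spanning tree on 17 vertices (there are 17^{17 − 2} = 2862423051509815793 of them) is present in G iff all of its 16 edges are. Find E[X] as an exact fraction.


K_17 has 17^{17 − 2} = 2862423051509815793 labelled spanning trees.
For each such spanning tree H, let X_H = 1 if all 16 edges of H are present in G. Then P[X_H = 1] = p^{16} = (8/17)^{16} = 281474976710656/48661191875666868481.
By linearity: E[X] = Σ_H E[X_H] = 2862423051509815793 · p^{16} = 2862423051509815793 · 281474976710656/48661191875666868481 = 281474976710656/17.
Numerically: E[X] ≈ 1.65574e+13.

E[X] = 2862423051509815793 · (8/17)^{16} = 281474976710656/17 ≈ 1.65574e+13.


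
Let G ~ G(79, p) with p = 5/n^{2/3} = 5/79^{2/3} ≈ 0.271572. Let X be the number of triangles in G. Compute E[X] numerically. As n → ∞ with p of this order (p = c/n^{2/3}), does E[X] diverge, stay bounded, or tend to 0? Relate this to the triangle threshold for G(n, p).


Number of potential triangles: C(79, 3) = 79079.
Each occurs with probability p³ ≈ (0.271572)³ ≈ 2.00288415e-02.
By linearity: E[X] = C(79, 3)·p³ ≈ 79079 · 2.00288415e-02 ≈ 1583.860759.
Since α = 2/3 < 1, p = c/n^{2/3} ≫ 1/n is above the triangle threshold p ~ 1/n. Asymptotically E[X] ~ (c³/6)·n^{3(1−α)} = (5³/6)·n^{1} → ∞; triangles are abundant w.h.p.

E[X] ≈ 1583.860759; in regime p = Θ(1/n^{2/3}) E[X] diverges (above the triangle threshold p ~ 1/n).


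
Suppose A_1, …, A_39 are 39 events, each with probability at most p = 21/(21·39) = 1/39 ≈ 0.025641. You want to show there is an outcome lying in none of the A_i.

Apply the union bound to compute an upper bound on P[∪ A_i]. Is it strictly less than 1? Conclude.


Union bound: P[∪_{i=1}^{39} A_i] ≤ Σ_i P[A_i] ≤ 39·p = 39·(1/39) = 1.
Numerically: 1 ≈ 1.000000.
Is 1 < 1? NO.
Since the bound 1 is ≥ 1, the union bound is uninformative here; it does NOT by itself certify existence.

39·p = 1 ≈ 1.000000; existence NOT certified by the union bound.


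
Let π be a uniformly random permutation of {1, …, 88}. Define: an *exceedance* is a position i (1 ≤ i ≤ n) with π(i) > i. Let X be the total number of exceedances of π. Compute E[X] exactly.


Write X = Σ_{i=1}^{88} X_i, where X_i = 1_{π(i) > i}.
For each fixed i, π(i) is uniform over {1, …, 88} (marginal of a uniform permutation), so P[π(i) > i] = (n − i)/n. Summing: Σ_{i=1}^{88} (n − i)/n = (0 + 1 + … + 87)/88 = 88(88 − 1)/(2·88) = (88 − 1)/2.
Hence E[X] = Σ_{i=1}^{88} (88 − i)/88 = 87/2 ≈ 43.50000.

E[X] = 87/2 = 43.50000.


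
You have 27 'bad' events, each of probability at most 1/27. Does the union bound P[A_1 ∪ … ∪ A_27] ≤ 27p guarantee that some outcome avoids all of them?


Union bound: P[∪_{i=1}^{27} A_i] ≤ Σ_i P[A_i] ≤ 27·p = 27·(1/27) = 1.
Numerically: 1 ≈ 1.00000.
Is 1 < 1? NO.
Since the bound 1 is ≥ 1, the union bound is uninformative here; it does NOT by itself certify existence.

27·p = 1 ≈ 1.00000; existence NOT certified by the union bound.


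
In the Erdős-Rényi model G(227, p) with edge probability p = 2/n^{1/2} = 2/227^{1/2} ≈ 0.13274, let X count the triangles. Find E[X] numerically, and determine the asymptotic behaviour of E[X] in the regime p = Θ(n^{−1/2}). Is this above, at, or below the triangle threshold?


Number of potential triangles: C(227, 3) = 1923825.
Each occurs with probability p³ ≈ (0.13274)³ ≈ 2.3391130e-03.
By linearity: E[X] = C(227, 3)·p³ ≈ 1923825 · 2.3391130e-03 ≈ 4500.04405.
Since α = 1/2 < 1, p = c/n^{1/2} ≫ 1/n is above the triangle threshold p ~ 1/n. Asymptotically E[X] ~ (c³/6)·n^{3(1−α)} = (2³/6)·n^{1.5} → ∞; triangles are abundant w.h.p.

E[X] ≈ 4500.04405; in regime p = Θ(1/n^{1/2}) E[X] diverges (above the triangle threshold p ~ 1/n).


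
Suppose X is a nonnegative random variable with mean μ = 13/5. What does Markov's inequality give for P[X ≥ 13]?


μ = E[X] = 13/5, a = 13.
Markov: P[X ≥ 13] ≤ μ/a = (13/5)/13 = 1/5.
Numerically: ≈ 0.2000.
(Since a = 13 > μ = 2.6000, the bound 1/5 is < 1 and informative.)

P[X ≥ 13] ≤ 1/5 ≈ 0.2000.


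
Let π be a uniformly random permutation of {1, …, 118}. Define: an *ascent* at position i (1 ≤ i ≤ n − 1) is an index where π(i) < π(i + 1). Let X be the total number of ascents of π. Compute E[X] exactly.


Write X = Σ X_I over i = 1, …, 117, with X_I the indicator of one ascent.
There are 117 indicators.
For each fixed i, the pair (π(i), π(i+1)) is a uniformly random ordered pair of distinct values from {1, …, 118}; by symmetry P[π(i) < π(i+1)] = 1/2.
By linearity: E[X] = 117 · (1/2) = (118 − 1) · (1/2) = 117/2 ≈ 58.500000.

E[X] = 117/2 = 58.500000.


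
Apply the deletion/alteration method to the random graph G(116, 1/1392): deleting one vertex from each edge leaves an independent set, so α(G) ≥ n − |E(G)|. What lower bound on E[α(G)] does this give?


E[|E(G)|] = C(116, 2)·p = 6670 · (1/1392) = 115/24.
E[α(G)] ≥ n − E[|E(G)|] = 116 − 115/24 = 2669/24.
Numerically: ≈ 111.20833.
(This is only a lower bound; the true E[α(G)] may be larger.)

E[α(G)] ≥ 2669/24 ≈ 111.20833.


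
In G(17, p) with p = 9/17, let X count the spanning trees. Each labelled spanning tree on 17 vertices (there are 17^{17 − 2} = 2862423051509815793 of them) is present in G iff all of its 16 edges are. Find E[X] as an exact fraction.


K_17 has 17^{17 − 2} = 2862423051509815793 labelled spanning trees.
For each such spanning tree H, let X_H = 1 if all 16 edges of H are present in G. Then P[X_H = 1] = p^{16} = (9/17)^{16} = 1853020188851841/48661191875666868481.
By linearity of expectation: E[X] = Σ_H E[X_H] = 2862423051509815793 · p^{16} = 2862423051509815793 · 1853020188851841/48661191875666868481 = 1853020188851841/17.
Numerically: E[X] ≈ 1.09e+14.

E[X] = 2862423051509815793 · (9/17)^{16} = 1853020188851841/17 ≈ 1.09e+14.


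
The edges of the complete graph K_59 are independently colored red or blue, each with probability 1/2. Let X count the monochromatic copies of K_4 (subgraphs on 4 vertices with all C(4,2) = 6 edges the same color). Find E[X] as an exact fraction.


Let X = Σ_S X_S over the C(59, 4) = 455126 subsets S of size 4, where X_S = 1 if the K_4 on S is monochromatic.
For a fixed S, the K_4 on S has C(4, 2) = 6 edges. P[all 6 edges red] = (1/2)^6, and likewise for blue, so P[monochromatic] = 2·(1/2)^6 = 2^{1 − 6} = 1/32.
Summing: E[X] = C(59, 4) · 2^{1 − 6} = 455126 · 1/32 = 227563/16.
Numerically: E[X] ≈ 14222.687500.

E[X] = C(59,4)·2^(1−C(4,2)) = 227563/16 ≈ 14222.687500.


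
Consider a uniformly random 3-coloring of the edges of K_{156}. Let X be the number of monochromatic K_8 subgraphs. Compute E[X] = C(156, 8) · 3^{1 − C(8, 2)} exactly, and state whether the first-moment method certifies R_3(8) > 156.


E[X] = C(156, 8) · 3^{1 − 28} = 7248464019225 · 3^{−27} = 7248464019225/7625597484987.
As a reduced fraction: E[X] = 805384891025/847288609443 ≈ 0.951.
Is E[X] < 1? YES.
Since E[X] < 1, there exists a 3-coloring of K_{156} with no monochromatic K_8; hence R_3(8) > 156.

E[X] = 805384891025/847288609443 ≈ 0.951; E[X] < 1, so R_3(8) > 156.


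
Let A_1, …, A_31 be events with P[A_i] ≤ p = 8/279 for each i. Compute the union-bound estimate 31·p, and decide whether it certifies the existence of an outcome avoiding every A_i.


Union bound: P[∪_{i=1}^{31} A_i] ≤ Σ_i P[A_i] ≤ 31·p = 31·(8/279) = 8/9.
Numerically: 8/9 ≈ 0.8889.
Is 8/9 < 1? YES.
Since P[∪ A_i] ≤ 8/9 < 1, the complement has P[∩ A_i^c] ≥ 1 − 8/9 = 1/9 > 0, so some outcome avoids every A_i.

31·p = 8/9 ≈ 0.8889; existence CERTIFIED by the union bound.


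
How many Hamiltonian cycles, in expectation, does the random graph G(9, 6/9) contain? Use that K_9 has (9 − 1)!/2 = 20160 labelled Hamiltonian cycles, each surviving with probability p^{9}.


K_9 has (9 − 1)!/2 = 20160 labelled Hamiltonian cycles.
For each such Hamiltonian cycle H, let X_H = 1 if all 9 edges of H are present in G. Then P[X_H = 1] = p^{9} = (2/3)^{9} = 512/19683.
By linearity: E[X] = Σ_H E[X_H] = 20160 · p^{9} = 20160 · 512/19683 = 1146880/2187.
Numerically: E[X] ≈ 524.408.

E[X] = 20160 · (2/3)^{9} = 1146880/2187 ≈ 524.408.


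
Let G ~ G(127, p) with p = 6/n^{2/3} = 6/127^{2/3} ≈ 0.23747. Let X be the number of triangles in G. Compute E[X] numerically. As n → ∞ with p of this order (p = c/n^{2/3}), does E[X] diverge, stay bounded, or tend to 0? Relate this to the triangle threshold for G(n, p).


Number of potential triangles: C(127, 3) = 333375.
Each occurs with probability p³ ≈ (0.23747)³ ≈ 1.3392027e-02.
By linearity: E[X] = C(127, 3)·p³ ≈ 333375 · 1.3392027e-02 ≈ 4464.56693.
Since α = 2/3 < 1, p = c/n^{2/3} ≫ 1/n is above the triangle threshold p ~ 1/n. Asymptotically E[X] ~ (c³/6)·n^{3(1−α)} = (6³/6)·n^{1} → ∞; triangles are abundant w.h.p.

E[X] ≈ 4464.56693; in regime p = Θ(1/n^{2/3}) E[X] diverges (above the triangle threshold p ~ 1/n).


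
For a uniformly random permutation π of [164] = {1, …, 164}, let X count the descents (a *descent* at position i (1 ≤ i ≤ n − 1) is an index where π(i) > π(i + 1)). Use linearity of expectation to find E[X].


Write X = Σ X_I over i = 1, …, 163, with X_I the indicator of one descent.
There are 163 indicators.
For each fixed i, the pair (π(i), π(i+1)) is a uniformly random ordered pair of distinct values from {1, …, 164}; by symmetry P[π(i) > π(i+1)] = 1/2.
By linearity: E[X] = 163 · (1/2) = (164 − 1) · (1/2) = 163/2 ≈ 81.50000.

E[X] = 163/2 = 81.50000.


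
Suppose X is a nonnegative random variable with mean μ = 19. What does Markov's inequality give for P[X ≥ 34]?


μ = E[X] = 19, a = 34.
Markov: P[X ≥ 34] ≤ μ/a = (19)/34 = 19/34.
Numerically: ≈ 0.5588.
(Since a = 34 > μ = 19.0000, the bound 19/34 is < 1 and informative.)

P[X ≥ 34] ≤ 19/34 ≈ 0.5588.


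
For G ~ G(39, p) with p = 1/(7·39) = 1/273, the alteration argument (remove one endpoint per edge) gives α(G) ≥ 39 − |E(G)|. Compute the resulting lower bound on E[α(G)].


E[|E(G)|] = C(39, 2)·p = 741 · (1/273) = 19/7.
E[α(G)] ≥ n − E[|E(G)|] = 39 − 19/7 = 254/7.
Numerically: ≈ 36.286.
(This is only a lower bound; the true E[α(G)] may be larger.)

E[α(G)] ≥ 254/7 ≈ 36.286.


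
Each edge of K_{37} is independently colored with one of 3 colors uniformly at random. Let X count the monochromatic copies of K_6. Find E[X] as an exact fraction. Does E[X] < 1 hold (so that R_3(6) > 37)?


E[X] = C(37, 6) · 3^{1 − 15} = 2324784 · 3^{−14} = 2324784/4782969.
As a reduced fraction: E[X] = 774928/1594323 ≈ 0.4860546.
Is E[X] < 1? YES.
Since E[X] < 1, there exists a 3-coloring of K_{37} with no monochromatic K_6; hence R_3(6) > 37.

E[X] = 774928/1594323 ≈ 0.4860546; E[X] < 1, so R_3(6) > 37.


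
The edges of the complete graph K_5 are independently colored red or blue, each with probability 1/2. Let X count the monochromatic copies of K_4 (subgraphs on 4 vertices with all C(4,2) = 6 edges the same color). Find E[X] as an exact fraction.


Let X = Σ_S X_S over the C(5, 4) = 5 subsets S of size 4, where X_S = 1 if the K_4 on S is monochromatic.
For a fixed S, the K_4 on S has C(4, 2) = 6 edges. P[all 6 edges red] = (1/2)^6, and likewise for blue, so P[monochromatic] = 2·(1/2)^6 = 2^{1 − 6} = 1/32.
By linearity of expectation: E[X] = C(5, 4) · 2^{1 − 6} = 5 · 1/32 = 5/32.
Numerically: E[X] ≈ 0.156250.

E[X] = C(5,4)·2^(1−C(4,2)) = 5/32 ≈ 0.156250.


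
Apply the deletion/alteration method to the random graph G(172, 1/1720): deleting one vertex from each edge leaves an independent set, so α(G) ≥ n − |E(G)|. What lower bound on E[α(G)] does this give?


E[|E(G)|] = C(172, 2)·p = 14706 · (1/1720) = 171/20.
E[α(G)] ≥ n − E[|E(G)|] = 172 − 171/20 = 3269/20.
Numerically: ≈ 163.450000.
(This is only a lower bound; the true E[α(G)] may be larger.)

E[α(G)] ≥ 3269/20 ≈ 163.450000.


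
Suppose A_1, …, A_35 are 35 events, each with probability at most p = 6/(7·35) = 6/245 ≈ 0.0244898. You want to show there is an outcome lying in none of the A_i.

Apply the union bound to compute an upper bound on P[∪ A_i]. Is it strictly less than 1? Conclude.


Union bound: P[∪_{i=1}^{35} A_i] ≤ Σ_i P[A_i] ≤ 35·p = 35·(6/245) = 6/7.
Numerically: 6/7 ≈ 0.8571429.
Is 6/7 < 1? YES.
Since P[∪ A_i] ≤ 6/7 < 1, the complement has P[∩ A_i^c] ≥ 1 − 6/7 = 1/7 > 0, so some outcome avoids every A_i.

35·p = 6/7 ≈ 0.8571429; existence CERTIFIED by the union bound.


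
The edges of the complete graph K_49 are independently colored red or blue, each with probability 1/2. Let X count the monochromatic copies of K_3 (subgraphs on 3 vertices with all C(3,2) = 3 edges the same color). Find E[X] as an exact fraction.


Let X = Σ_S X_S over the C(49, 3) = 18424 subsets S of size 3, where X_S = 1 if the K_3 on S is monochromatic.
For a fixed S, the K_3 on S has C(3, 2) = 3 edges. P[all 3 edges red] = (1/2)^3, and likewise for blue, so P[monochromatic] = 2·(1/2)^3 = 2^{1 − 3} = 1/4.
By linearity: E[X] = C(49, 3) · 2^{1 − 3} = 18424 · 1/4 = 4606.
Numerically: E[X] ≈ 4606.000.

E[X] = C(49,3)·2^(1−C(3,2)) = 4606 ≈ 4606.000.


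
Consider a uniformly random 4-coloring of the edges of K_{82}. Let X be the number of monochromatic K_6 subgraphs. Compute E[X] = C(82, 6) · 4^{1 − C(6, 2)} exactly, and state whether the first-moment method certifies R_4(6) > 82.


E[X] = C(82, 6) · 4^{1 − 15} = 350161812 · 4^{−14} = 350161812/268435456.
As a reduced fraction: E[X] = 87540453/67108864 ≈ 1.3045.
Is E[X] < 1? NO.
Since E[X] ≥ 1, the first-moment bound is inconclusive at n = 82; it does NOT by itself certify R_4(6) > 82.

E[X] = 87540453/67108864 ≈ 1.3045; E[X] ≥ 1; first-moment method inconclusive here.


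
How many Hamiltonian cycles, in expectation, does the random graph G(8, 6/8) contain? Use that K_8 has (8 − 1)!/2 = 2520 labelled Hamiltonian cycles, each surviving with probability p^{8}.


K_8 has (8 − 1)!/2 = 2520 labelled Hamiltonian cycles.
For each such Hamiltonian cycle H, let X_H = 1 if all 8 edges of H are present in G. Then P[X_H = 1] = p^{8} = (3/4)^{8} = 6561/65536.
By linearity of expectation: E[X] = Σ_H E[X_H] = 2520 · p^{8} = 2520 · 6561/65536 = 2066715/8192.
Numerically: E[X] ≈ 252.28.

E[X] = 2520 · (3/4)^{8} = 2066715/8192 ≈ 252.28.


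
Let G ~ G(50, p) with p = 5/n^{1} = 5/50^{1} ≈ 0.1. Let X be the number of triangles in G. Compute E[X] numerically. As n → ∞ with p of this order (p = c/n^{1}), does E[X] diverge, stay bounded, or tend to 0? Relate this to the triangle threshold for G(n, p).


Number of potential triangles: C(50, 3) = 19600.
Each occurs with probability p³ ≈ (0.1)³ ≈ 1.00000e-03.
By linearity: E[X] = C(50, 3)·p³ ≈ 19600 · 1.00000e-03 ≈ 19.600.
Here α = 1, so p = 5/n is exactly at the triangle threshold p ~ 1/n. Asymptotically E[X] → c³/6 = 5³/6 = 125/6 ≈ 20.833, a bounded constant. In this regime the triangle count is asymptotically Poisson(c³/6).

E[X] ≈ 19.600; in regime p = Θ(1/n^{1}) E[X] stays bounded (at the triangle threshold p ~ 1/n).


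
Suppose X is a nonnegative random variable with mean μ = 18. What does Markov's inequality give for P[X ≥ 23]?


μ = E[X] = 18, a = 23.
Markov: P[X ≥ 23] ≤ μ/a = (18)/23 = 18/23.
Numerically: ≈ 0.783.
(Since a = 23 > μ = 18.000, the bound 18/23 is < 1 and informative.)

P[X ≥ 23] ≤ 18/23 ≈ 0.783.
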